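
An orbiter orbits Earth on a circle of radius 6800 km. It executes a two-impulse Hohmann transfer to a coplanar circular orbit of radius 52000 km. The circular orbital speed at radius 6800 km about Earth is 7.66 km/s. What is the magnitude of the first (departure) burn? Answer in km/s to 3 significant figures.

Δv₁ = 2.53 km/s

From the circular-orbit relation v² = μ/r at r = 6800 km: μ = v²r = (7.66)² × 6800 = 3.98994×10^5 km³/s².
The Hohmann ellipse has a_t = (r₁ + r₂)/2 = 29400 km.
On the circular orbit at r = 6800 km, v_c = √(μ/r) = 7.6600 km/s.
Transfer-orbit speed at the same r (vis-viva, a = a_t): v_t = √[μ(2/r − 1/a_t)] = 10.187 km/s.
Δv₁ = |v_t − v_c| = |10.187 − 7.6600| = 2.527 km/s.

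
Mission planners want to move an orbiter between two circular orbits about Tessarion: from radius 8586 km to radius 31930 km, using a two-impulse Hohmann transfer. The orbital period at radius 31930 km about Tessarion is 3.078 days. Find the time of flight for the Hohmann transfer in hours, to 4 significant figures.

t = 18.67 hours

From Kepler's third law T² = 4π²r³/μ at r = 31930 km, T = 3.078 days = 3.078 × 86400 s = 2.659392×10^5 s: μ = 4π²r³/T² = 18171.5 km³/s².
The Hohmann ellipse has a_t = (r₁ + r₂)/2 = 20258 km.
By Kepler's third law the transfer-orbit period is T = 2π√(a_t³/μ), so t = T/2 = 67200 s.
Converting: 67200 s ÷ 3600 s/hour = 18.67 hours.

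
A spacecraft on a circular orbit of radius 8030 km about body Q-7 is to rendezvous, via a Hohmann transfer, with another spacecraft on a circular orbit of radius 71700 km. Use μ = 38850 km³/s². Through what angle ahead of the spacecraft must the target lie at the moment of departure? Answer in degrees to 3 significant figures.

φ = 105°

The Hohmann ellipse has a_t = (r₁ + r₂)/2 = 39865 km.
The half-period of the transfer ellipse is t = π√(a_t³/μ) = 1.2687×10^5 s.
The target's mean motion on its circular orbit is ω₂ = √(μ/r₂³) = 1.0266×10^-5 rad/s.
Angle swept by the target during transfer: ω₂·t = 1.3024 rad = 74.62°.
Arrival is 180° from departure on the ellipse, so φ = 180° − 74.62° = 105°.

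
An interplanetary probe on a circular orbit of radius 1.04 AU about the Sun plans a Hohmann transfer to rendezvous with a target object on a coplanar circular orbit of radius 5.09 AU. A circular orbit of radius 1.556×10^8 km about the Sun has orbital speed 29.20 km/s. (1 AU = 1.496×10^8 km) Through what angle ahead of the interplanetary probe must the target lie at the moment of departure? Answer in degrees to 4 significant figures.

φ = 95.89°

From the circular-orbit relation v² = μ/r at r = 1.556×10^8 km: μ = v²r = (29.20)² × 1.556×10^8 = 1.32671×10^11 km³/s².
In km: r₁ = 1.04 × 1.496×10^8 = 1.55584×10^8 km; r₂ = 5.09 × 1.496×10^8 = 7.61464×10^8 km.
The Hohmann ellipse has a_t = (r₁ + r₂)/2 = 4.58524×10^8 km.
Transfer time t = π√(a_t³/μ) = 8.468×10^7 s.
Target angular speed ω₂ = √(μ/r₂³) = 1.733×10^-8 rad/s.
Angle swept by the target during transfer: ω₂·t = 1.468 rad = 84.11°.
Arrival is 180° from departure on the ellipse, so φ = 180° − 84.11° = 95.89°.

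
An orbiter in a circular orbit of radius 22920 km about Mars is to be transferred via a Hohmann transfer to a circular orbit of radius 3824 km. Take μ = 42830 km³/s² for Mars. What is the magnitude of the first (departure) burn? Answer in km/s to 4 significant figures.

The Hohmann ellipse has a_t = (r₁ + r₂)/2 = 13372 km.
Circular speed at r = 22920 km: v_c = √(μ/r) = 1.367 km/s.
Vis-viva on the transfer ellipse at r = 22920 km gives v_t = √[μ(2/r − 1/a_t)] = 0.7310 km/s.
Δv₁ = |v_t − v_c| = |0.7310 − 1.367| = 0.6360 km/s.

Δv₁ = 0.6360 km/s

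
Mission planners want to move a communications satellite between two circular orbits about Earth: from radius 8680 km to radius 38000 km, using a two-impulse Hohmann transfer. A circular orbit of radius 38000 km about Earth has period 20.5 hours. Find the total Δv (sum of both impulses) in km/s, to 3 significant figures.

From Kepler's third law T² = 4π²r³/μ at r = 38000 km, T = 20.5 hours = 20.5 × 3600 s = 73800 s: μ = 4π²r³/T² = 3.97739×10^5 km³/s².
Transfer-ellipse semi-major axis a_t = (r₁ + r₂)/2 = (8680 + 38000)/2 = 23340 km.
At r₁ the circular-orbit speed is v₁ = √(μ/r₁) = 6.769 km/s.
Transfer-orbit speed at r₁ (v² = μ(2/r − 1/a)): v_p = √[μ(2/r₁ − 1/a_t)] = 8.637 km/s.
First burn Δv₁ = |v_p − v₁| = 1.868 km/s.
Circular speed at r₂: v₂ = √(μ/r₂) = 3.235 km/s.
Transfer-orbit speed at r₂: v_a = √[μ(2/r₂ − 1/a_t)] = 1.973 km/s.
Second burn Δv₂ = |v₂ − v_a| = 1.262 km/s.
Δv = Δv₁ + Δv₂ = 1.868 + 1.262 = 3.130 km/s.

Δv = 3.13 km/s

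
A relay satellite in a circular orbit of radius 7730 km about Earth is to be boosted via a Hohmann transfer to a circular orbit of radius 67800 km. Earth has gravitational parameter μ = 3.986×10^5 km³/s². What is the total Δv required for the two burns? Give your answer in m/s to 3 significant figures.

Δv = 3770 m/s

The Hohmann ellipse has a_t = (r₁ + r₂)/2 = 37765 km.
Circular speed at r₁: v₁ = √(μ/r₁) = √(3.986×10^5/7730) = 7.1809 km/s.
Transfer-orbit speed at r₁ (vis-viva): v_p = √[μ(2/r₁ − 1/a_t)] = 9.6216 km/s.
First burn Δv₁ = |v_p − v₁| = 2.4407 km/s.
At r₂, v₂ = √(μ/r₂) = 2.4247 km/s.
Transfer-orbit speed at r₂: v_a = √[μ(2/r₂ − 1/a_t)] = 1.0970 km/s.
Second burn Δv₂ = |v₂ − v_a| = 1.3277 km/s.
Total Δv = Δv₁ + Δv₂ = 3.768 km/s.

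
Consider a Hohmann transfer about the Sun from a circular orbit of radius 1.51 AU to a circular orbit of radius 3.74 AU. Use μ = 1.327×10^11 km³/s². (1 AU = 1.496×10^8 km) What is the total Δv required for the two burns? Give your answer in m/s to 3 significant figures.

Δv = 8410 m/s

In km: r₁ = 1.51 × 1.496×10^8 = 2.25896×10^8 km; r₂ = 3.74 × 1.496×10^8 = 5.59504×10^8 km.
Transfer-ellipse semi-major axis a_t = (r₁ + r₂)/2 = (2.25896×10^8 + 5.59504×10^8)/2 = 3.927×10^8 km.
Circular speed at r₁: v₁ = √(μ/r₁) = √(1.327×10^11/2.25896×10^8) = 24.237 km/s.
Transfer-orbit speed at r₁ (v² = μ(2/r − 1/a)): v_p = √[μ(2/r₁ − 1/a_t)] = 28.930 km/s.
First burn Δv₁ = |v_p − v₁| = 4.693 km/s.
Circular speed at r₂: v₂ = √(μ/r₂) = 15.40 km/s.
Transfer-orbit speed at r₂: v_a = √[μ(2/r₂ − 1/a_t)] = 11.68 km/s.
Second burn Δv₂ = |v₂ − v_a| = 3.720 km/s.
Total Δv = Δv₁ + Δv₂ = 8.413 km/s.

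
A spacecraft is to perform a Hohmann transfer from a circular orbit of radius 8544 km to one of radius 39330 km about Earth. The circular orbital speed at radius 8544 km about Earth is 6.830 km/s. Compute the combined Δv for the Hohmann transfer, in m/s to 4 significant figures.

From the circular-orbit relation v² = μ/r at r = 8544 km: μ = v²r = (6.830)² × 8544 = 3.98568×10^5 km³/s².
The Hohmann ellipse has a_t = (r₁ + r₂)/2 = 23937 km.
At r₁ the circular-orbit speed is v₁ = √(μ/r₁) = 6.830 km/s.
On the transfer ellipse at r₁, v² = μ(2/r − 1/a) gives v_p = √[μ(2/r₁ − 1/a_t)] = 8.755 km/s.
First burn Δv₁ = |v_p − v₁| = 1.925 km/s.
At r₂, v₂ = √(μ/r₂) = 3.183 km/s.
Transfer-orbit speed at r₂: v_a = √[μ(2/r₂ − 1/a_t)] = 1.902 km/s.
Second burn Δv₂ = |v₂ − v_a| = 1.281 km/s.
Δv = Δv₁ + Δv₂ = 1.925 + 1.281 = 3.206 km/s.

Δv = 3206 m/s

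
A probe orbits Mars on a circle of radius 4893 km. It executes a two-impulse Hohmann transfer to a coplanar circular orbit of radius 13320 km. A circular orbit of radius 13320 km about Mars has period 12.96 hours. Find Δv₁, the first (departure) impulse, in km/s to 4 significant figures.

Δv₁ = 0.6198 km/s

From Kepler's third law T² = 4π²r³/μ at r = 13320 km, T = 12.96 hours = 12.96 × 3600 s = 46656 s: μ = 4π²r³/T² = 42860.5 km³/s².
Transfer-ellipse semi-major axis a_t = (r₁ + r₂)/2 = (4893 + 13320)/2 = 9106.5 km.
Circular speed at r = 4893 km: v_c = √(μ/r) = 2.9597 km/s.
Vis-viva on the transfer ellipse at r = 4893 km gives v_t = √[μ(2/r − 1/a_t)] = 3.5795 km/s.
Δv₁ = |v_t − v_c| = |3.5795 − 2.9597| = 0.6198 km/s.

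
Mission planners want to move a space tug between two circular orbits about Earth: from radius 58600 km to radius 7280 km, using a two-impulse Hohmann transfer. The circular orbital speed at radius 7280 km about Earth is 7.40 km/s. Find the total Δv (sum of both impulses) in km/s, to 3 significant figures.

Δv = 3.85 km/s

From the circular-orbit relation v² = μ/r at r = 7280 km: μ = v²r = (7.40)² × 7280 = 3.98653×10^5 km³/s².
Transfer-ellipse semi-major axis a_t = (r₁ + r₂)/2 = (58600 + 7280)/2 = 32940 km.
At r₁ the circular-orbit speed is v₁ = √(μ/r₁) = 2.608 km/s.
On the transfer ellipse at r₁, vis-viva equation gives v_a = √[μ(2/r₁ − 1/a_t)] = 1.226 km/s.
First burn Δv₁ = |v_a − v₁| = 1.382 km/s.
Circular speed at r₂: v₂ = √(μ/r₂) = 7.400 km/s.
Transfer-orbit speed at r₂: v_p = √[μ(2/r₂ − 1/a_t)] = 9.870 km/s.
Second burn Δv₂ = |v₂ − v_p| = 2.470 km/s.
Total Δv = Δv₁ + Δv₂ = 3.852 km/s.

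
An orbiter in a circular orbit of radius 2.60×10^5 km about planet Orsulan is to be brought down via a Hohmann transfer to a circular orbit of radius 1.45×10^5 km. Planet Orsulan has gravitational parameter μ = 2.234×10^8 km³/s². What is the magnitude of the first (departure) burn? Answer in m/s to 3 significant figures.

Δv₁ = 4510 m/s

The Hohmann ellipse has a_t = (r₁ + r₂)/2 = 2.025×10^5 km.
On the circular orbit at r = 2.600×10^5 km, v_c = √(μ/r) = 29.3126 km/s.
Vis-viva on the transfer ellipse at r = 2.600×10^5 km gives v_t = √[μ(2/r − 1/a_t)] = 24.8043 km/s.
Δv₁ = |v_t − v_c| = |24.8043 − 29.3126| = 4.508 km/s.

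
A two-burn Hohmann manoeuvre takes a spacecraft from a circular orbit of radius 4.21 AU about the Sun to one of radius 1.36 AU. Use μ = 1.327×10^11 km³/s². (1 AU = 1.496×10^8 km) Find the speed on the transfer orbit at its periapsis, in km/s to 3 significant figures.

In km: r₁ = 4.21 × 1.496×10^8 = 6.29816×10^8 km; r₂ = 1.36 × 1.496×10^8 = 2.03456×10^8 km.
Semi-major axis of the transfer orbit: a_t = (6.29816×10^8 + 2.03456×10^8)/2 = 4.16636×10^8 km.
At periapsis, r = 2.03456×10^8 km.
Applying v² = μ(2/r − 1/a_t): v = 31.40 km/s.

v = 31.4 km/s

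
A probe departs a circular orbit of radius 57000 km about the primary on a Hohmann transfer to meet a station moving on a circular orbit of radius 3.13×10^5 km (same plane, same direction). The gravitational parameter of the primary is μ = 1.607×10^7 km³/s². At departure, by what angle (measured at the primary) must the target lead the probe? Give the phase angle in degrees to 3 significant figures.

φ = 98.2°

Semi-major axis of the transfer orbit: a_t = (57000 + 3.130×10^5)/2 = 1.850×10^5 km.
The half-period of the transfer ellipse is t = π√(a_t³/μ) = 62359 s.
Target angular speed ω₂ = √(μ/r₂³) = 2.2892×10^-5 rad/s.
Angle swept by the target during transfer: ω₂·t = 1.4275 rad = 81.79°.
The probe traverses 180° on the transfer ellipse, so the target must lead by 180° − 81.79° = 98.2°.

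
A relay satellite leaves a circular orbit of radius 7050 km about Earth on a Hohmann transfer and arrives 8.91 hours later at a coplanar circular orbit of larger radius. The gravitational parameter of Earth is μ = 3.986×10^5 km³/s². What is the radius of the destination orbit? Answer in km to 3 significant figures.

r₂ = 62200 km

Transfer time t = 8.91 hours = 32076 s, and t = π√(a_t³/μ).
So a_t = (μ t²/π²)^(1/3) = (3.986×10^5 × (32076)² / π²)^(1/3) = 34636 km.
Since a_t = (r₁ + r₂)/2, r₂ = 2a_t − r₁ = 2×34636 − 7050 = 62222 km.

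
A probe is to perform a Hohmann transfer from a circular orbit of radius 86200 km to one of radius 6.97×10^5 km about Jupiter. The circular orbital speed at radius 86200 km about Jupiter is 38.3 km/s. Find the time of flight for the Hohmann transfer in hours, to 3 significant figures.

t = 19.0 hours

From the circular-orbit relation v² = μ/r at r = 86200 km: μ = v²r = (38.3)² × 86200 = 1.26446×10^8 km³/s².
Transfer-ellipse semi-major axis a_t = (r₁ + r₂)/2 = (86200 + 6.970×10^5)/2 = 3.916×10^5 km.
Half the transfer-orbit period gives t = π√(a_t³/μ) = 68460 s.
Converting: 68460 s ÷ 3600 s/hour = 19.0 hours.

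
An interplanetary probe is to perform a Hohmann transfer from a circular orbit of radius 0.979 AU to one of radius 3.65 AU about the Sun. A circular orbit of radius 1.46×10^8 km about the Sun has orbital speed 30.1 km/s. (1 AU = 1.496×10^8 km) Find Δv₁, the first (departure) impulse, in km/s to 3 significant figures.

Δv₁ = 7.69 km/s

From the circular-orbit relation v² = μ/r at r = 1.46×10^8 km: μ = v²r = (30.1)² × 1.46×10^8 = 1.32277×10^11 km³/s².
In km: r₁ = 0.979 × 1.496×10^8 = 1.464584×10^8 km; r₂ = 3.65 × 1.496×10^8 = 5.4604×10^8 km.
Transfer-ellipse semi-major axis a_t = (r₁ + r₂)/2 = (1.464584×10^8 + 5.4604×10^8)/2 = 3.462492×10^8 km.
Circular speed at r = 1.464584×10^8 km: v_c = √(μ/r) = 30.053 km/s.
Vis-viva on the transfer ellipse at r = 1.464584×10^8 km gives v_t = √[μ(2/r − 1/a_t)] = 37.740 km/s.
Δv₁ = |v_t − v_c| = |37.740 − 30.053| = 7.687 km/s.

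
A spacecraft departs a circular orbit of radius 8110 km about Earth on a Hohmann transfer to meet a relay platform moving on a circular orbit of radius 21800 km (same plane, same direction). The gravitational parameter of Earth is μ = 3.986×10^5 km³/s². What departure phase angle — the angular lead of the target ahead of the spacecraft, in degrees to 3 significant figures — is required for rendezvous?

φ = 77.7°

Semi-major axis of the transfer orbit: a_t = (8110 + 21800)/2 = 14955 km.
The half-period of the transfer ellipse is t = π√(a_t³/μ) = 9100 s.
Target angular speed ω₂ = √(μ/r₂³) = 1.961×10^-4 rad/s.
Angle swept by the target during transfer: ω₂·t = 1.785 rad = 102.3°.
Arrival is 180° from departure on the ellipse, so φ = 180° − 102.3° = 77.7°.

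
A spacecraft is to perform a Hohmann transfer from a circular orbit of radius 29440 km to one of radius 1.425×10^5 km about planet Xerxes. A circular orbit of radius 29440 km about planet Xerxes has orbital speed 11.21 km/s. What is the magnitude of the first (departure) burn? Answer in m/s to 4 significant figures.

Δv₁ = 3222 m/s

From the circular-orbit relation v² = μ/r at r = 29440 km: μ = v²r = (11.21)² × 29440 = 3.69955×10^6 km³/s².
Semi-major axis of the transfer orbit: a_t = (29440 + 1.425×10^5)/2 = 85970 km.
On the circular orbit at r = 29440 km, v_c = √(μ/r) = 11.210 km/s.
Vis-viva on the transfer ellipse at r = 29440 km gives v_t = √[μ(2/r − 1/a_t)] = 14.432 km/s.
Δv₁ = |v_t − v_c| = |14.432 − 11.210| = 3.222 km/s.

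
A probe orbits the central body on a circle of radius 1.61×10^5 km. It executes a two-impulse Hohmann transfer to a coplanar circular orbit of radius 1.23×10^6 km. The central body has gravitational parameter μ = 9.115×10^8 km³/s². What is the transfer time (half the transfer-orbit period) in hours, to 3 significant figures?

t = 16.8 hours

The Hohmann ellipse has a_t = (r₁ + r₂)/2 = 6.955×10^5 km.
By Kepler's third law the transfer-orbit period is T = 2π√(a_t³/μ), so t = T/2 = 60360 s.
Converting: 60360 s ÷ 3600 s/hour = 16.8 hours.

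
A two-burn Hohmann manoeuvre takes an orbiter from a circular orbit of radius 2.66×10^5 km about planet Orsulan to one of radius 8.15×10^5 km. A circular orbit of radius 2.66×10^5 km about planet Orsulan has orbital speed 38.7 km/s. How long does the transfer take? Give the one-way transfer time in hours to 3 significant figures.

From the circular-orbit relation v² = μ/r at r = 2.66×10^5 km: μ = v²r = (38.7)² × 2.66×10^5 = 3.98386×10^8 km³/s².
The Hohmann ellipse has a_t = (r₁ + r₂)/2 = 5.405×10^5 km.
Half the transfer-orbit period gives t = π√(a_t³/μ) = 62540 s.
Converting: 62540 s ÷ 3600 s/hour = 17.4 hours.

t = 17.4 hours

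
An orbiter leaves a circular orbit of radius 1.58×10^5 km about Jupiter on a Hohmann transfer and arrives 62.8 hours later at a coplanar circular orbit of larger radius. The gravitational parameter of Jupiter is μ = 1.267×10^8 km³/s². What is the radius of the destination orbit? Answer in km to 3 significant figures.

Transfer time t = 62.8 hours = 2.2608×10^5 s, and t = π√(a_t³/μ).
So a_t = (μ t²/π²)^(1/3) = (1.267×10^8 × (2.2608×10^5)² / π²)^(1/3) = 8.6896×10^5 km.
Since a_t = (r₁ + r₂)/2, r₂ = 2a_t − r₁ = 2×8.6896×10^5 − 1.580×10^5 = 1.57992×10^6 km.

r₂ = 1.58×10^6 km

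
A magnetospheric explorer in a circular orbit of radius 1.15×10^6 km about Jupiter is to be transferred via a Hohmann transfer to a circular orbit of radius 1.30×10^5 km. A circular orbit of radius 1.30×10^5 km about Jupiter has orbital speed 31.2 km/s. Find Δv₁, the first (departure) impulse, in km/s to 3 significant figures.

From the circular-orbit relation v² = μ/r at r = 1.30×10^5 km: μ = v²r = (31.2)² × 1.30×10^5 = 1.26547×10^8 km³/s².
The Hohmann ellipse has a_t = (r₁ + r₂)/2 = 6.400×10^5 km.
On the circular orbit at r = 1.150×10^6 km, v_c = √(μ/r) = 10.49 km/s.
Vis-viva on the transfer ellipse at r = 1.150×10^6 km gives v_t = √[μ(2/r − 1/a_t)] = 4.728 km/s.
Δv₁ = |v_t − v_c| = |4.728 − 10.49| = 5.762 km/s.

Δv₁ = 5.76 km/s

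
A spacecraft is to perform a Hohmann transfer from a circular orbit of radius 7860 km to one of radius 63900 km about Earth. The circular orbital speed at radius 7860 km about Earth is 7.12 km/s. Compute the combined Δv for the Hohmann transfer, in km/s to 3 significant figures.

From the circular-orbit relation v² = μ/r at r = 7860 km: μ = v²r = (7.12)² × 7860 = 3.98458×10^5 km³/s².
The Hohmann ellipse has a_t = (r₁ + r₂)/2 = 35880 km.
Circular speed at r₁: v₁ = √(μ/r₁) = √(3.98458×10^5/7860) = 7.120 km/s.
On the transfer ellipse at r₁, vis-viva gives v_p = √[μ(2/r₁ − 1/a_t)] = 9.502 km/s.
First burn Δv₁ = |v_p − v₁| = 2.382 km/s.
Circular speed at r₂: v₂ = √(μ/r₂) = 2.497 km/s.
Transfer-orbit speed at r₂: v_a = √[μ(2/r₂ − 1/a_t)] = 1.169 km/s.
Second burn Δv₂ = |v₂ − v_a| = 1.328 km/s.
Total Δv = Δv₁ + Δv₂ = 3.710 km/s.

Δv = 3.71 km/s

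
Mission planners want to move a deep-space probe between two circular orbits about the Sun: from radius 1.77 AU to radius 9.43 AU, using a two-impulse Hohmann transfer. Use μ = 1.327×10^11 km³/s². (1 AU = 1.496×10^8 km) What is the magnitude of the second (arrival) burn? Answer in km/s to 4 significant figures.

In km: r₁ = 1.77 × 1.496×10^8 = 2.64792×10^8 km; r₂ = 9.43 × 1.496×10^8 = 1.410728×10^9 km.
Semi-major axis of the transfer orbit: a_t = (2.64792×10^8 + 1.410728×10^9)/2 = 8.3776×10^8 km.
On the circular orbit at r = 1.410728×10^9 km, v_c = √(μ/r) = 9.699 km/s.
Vis-viva on the transfer ellipse at r = 1.410728×10^9 km gives v_t = √[μ(2/r − 1/a_t)] = 5.453 km/s.
Δv₂ = |v_t − v_c| = |5.453 − 9.699| = 4.246 km/s.

Δv₂ = 4.246 km/s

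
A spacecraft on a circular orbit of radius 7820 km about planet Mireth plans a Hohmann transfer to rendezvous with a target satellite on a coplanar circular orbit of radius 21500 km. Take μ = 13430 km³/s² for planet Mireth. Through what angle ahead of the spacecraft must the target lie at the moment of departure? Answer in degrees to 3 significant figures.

Transfer-ellipse semi-major axis a_t = (r₁ + r₂)/2 = (7820 + 21500)/2 = 14660 km.
The half-period of the transfer ellipse is t = π√(a_t³/μ) = 48118.6 s.
The target's mean motion on its circular orbit is ω₂ = √(μ/r₂³) = 3.67604×10^-5 rad/s.
Angle swept by the target during transfer: ω₂·t = 1.76886 rad = 101.3°.
The spacecraft traverses 180° on the transfer ellipse, so the target must lead by 180° − 101.3° = 78.7°.

φ = 78.7°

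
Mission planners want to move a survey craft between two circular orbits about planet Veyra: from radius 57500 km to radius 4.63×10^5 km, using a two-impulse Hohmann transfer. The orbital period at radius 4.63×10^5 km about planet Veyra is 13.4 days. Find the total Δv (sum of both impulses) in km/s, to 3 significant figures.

From Kepler's third law T² = 4π²r³/μ at r = 4.63×10^5 km, T = 13.4 days = 13.4 × 86400 s = 1.15776×10^6 s: μ = 4π²r³/T² = 2.92325×10^6 km³/s².
Transfer-ellipse semi-major axis a_t = (r₁ + r₂)/2 = (57500 + 4.630×10^5)/2 = 2.6025×10^5 km.
At r₁ the circular-orbit speed is v₁ = √(μ/r₁) = 7.130 km/s.
On the transfer ellipse at r₁, vis-viva gives v_p = √[μ(2/r₁ − 1/a_t)] = 9.510 km/s.
First burn Δv₁ = |v_p − v₁| = 2.380 km/s.
Circular speed at r₂: v₂ = √(μ/r₂) = 2.513 km/s.
Transfer-orbit speed at r₂: v_a = √[μ(2/r₂ − 1/a_t)] = 1.181 km/s.
Second burn Δv₂ = |v₂ − v_a| = 1.332 km/s.
Total Δv = Δv₁ + Δv₂ = 3.712 km/s.

Δv = 3.71 km/s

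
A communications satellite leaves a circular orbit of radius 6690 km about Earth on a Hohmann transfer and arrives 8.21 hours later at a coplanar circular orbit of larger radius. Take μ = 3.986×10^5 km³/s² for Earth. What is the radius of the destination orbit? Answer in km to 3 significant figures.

r₂ = 58900 km

Transfer time t = 8.21 hours = 29556 s, and t = π√(a_t³/μ).
So a_t = (μ t²/π²)^(1/3) = (3.986×10^5 × (29556)² / π²)^(1/3) = 32798 km.
Since a_t = (r₁ + r₂)/2, r₂ = 2a_t − r₁ = 2×32798 − 6690 = 58906 km.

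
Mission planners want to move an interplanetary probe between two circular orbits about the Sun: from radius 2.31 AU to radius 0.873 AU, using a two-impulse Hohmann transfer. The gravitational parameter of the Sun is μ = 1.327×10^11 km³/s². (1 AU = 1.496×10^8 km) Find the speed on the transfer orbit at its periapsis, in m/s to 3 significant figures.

v = 38400 m/s

In km: r₁ = 2.31 × 1.496×10^8 = 3.45576×10^8 km; r₂ = 0.873 × 1.496×10^8 = 1.306008×10^8 km.
The Hohmann ellipse has a_t = (r₁ + r₂)/2 = 2.380884×10^8 km.
At periapsis, r = 1.306008×10^8 km.
Applying v² = μ(2/r − 1/a_t): v = 38.40 km/s.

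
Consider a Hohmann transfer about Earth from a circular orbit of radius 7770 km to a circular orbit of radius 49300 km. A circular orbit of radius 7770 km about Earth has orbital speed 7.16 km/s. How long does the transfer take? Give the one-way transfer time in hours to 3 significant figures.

t = 6.66 hours

From the circular-orbit relation v² = μ/r at r = 7770 km: μ = v²r = (7.16)² × 7770 = 3.98334×10^5 km³/s².
Transfer-ellipse semi-major axis a_t = (r₁ + r₂)/2 = (7770 + 49300)/2 = 28535 km.
Transfer time t = π√(a_t³/μ) = π√((28535)³ / 3.98334×10^5) = 23990 s.
Converting: 23990 s ÷ 3600 s/hour = 6.66 hours.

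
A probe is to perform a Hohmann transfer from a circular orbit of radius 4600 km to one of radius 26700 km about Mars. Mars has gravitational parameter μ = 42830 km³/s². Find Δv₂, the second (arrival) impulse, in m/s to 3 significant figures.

The Hohmann ellipse has a_t = (r₁ + r₂)/2 = 15650 km.
Circular speed at r = 26700 km: v_c = √(μ/r) = 1.26654 km/s.
Vis-viva on the transfer ellipse at r = 26700 km gives v_t = √[μ(2/r − 1/a_t)] = 0.686657 km/s.
Δv₂ = |v_t − v_c| = |0.686657 − 1.26654| = 0.5799 km/s.

Δv₂ = 580 m/s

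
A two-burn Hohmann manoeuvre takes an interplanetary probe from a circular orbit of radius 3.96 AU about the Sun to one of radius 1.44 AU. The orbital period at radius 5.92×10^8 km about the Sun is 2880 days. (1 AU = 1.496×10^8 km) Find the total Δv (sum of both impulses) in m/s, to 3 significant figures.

From Kepler's third law T² = 4π²r³/μ at r = 5.92×10^8 km, T = 2880 days = 2880 × 86400 s = 2.48832×10^8 s: μ = 4π²r³/T² = 1.32286×10^11 km³/s².
In km: r₁ = 3.96 × 1.496×10^8 = 5.92416×10^8 km; r₂ = 1.44 × 1.496×10^8 = 2.15424×10^8 km.
Semi-major axis of the transfer orbit: a_t = (5.92416×10^8 + 2.15424×10^8)/2 = 4.0392×10^8 km.
Circular speed at r₁: v₁ = √(μ/r₁) = √(1.32286×10^11/5.92416×10^8) = 14.94 km/s.
Transfer-orbit speed at r₁ (vis-viva): v_a = √[μ(2/r₁ − 1/a_t)] = 10.91 km/s.
First burn Δv₁ = |v_a − v₁| = 4.030 km/s.
At r₂, v₂ = √(μ/r₂) = 24.78 km/s.
Transfer-orbit speed at r₂: v_p = √[μ(2/r₂ − 1/a_t)] = 30.01 km/s.
Second burn Δv₂ = |v₂ − v_p| = 5.230 km/s.
Total Δv = Δv₁ + Δv₂ = 9.260 km/s.

Δv = 9260 m/s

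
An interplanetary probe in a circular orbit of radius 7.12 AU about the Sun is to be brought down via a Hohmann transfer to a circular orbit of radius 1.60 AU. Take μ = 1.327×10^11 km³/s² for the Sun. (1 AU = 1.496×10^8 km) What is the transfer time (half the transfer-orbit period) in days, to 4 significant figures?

In km: r₁ = 7.12 × 1.496×10^8 = 1.065152×10^9 km; r₂ = 1.60 × 1.496×10^8 = 2.3936×10^8 km.
The Hohmann ellipse has a_t = (r₁ + r₂)/2 = 6.52256×10^8 km.
Transfer time t = π√(a_t³/μ) = π√((6.52256×10^8)³ / 1.327×10^11) = 1.437×10^8 s.
Converting: 1.437×10^8 s ÷ 86400 s/day = 1663 days.

t = 1663 days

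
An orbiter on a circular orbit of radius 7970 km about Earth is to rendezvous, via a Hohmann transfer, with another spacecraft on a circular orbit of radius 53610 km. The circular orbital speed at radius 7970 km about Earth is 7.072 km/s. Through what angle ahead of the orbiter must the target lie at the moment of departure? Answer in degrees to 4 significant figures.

φ = 101.7°

From the circular-orbit relation v² = μ/r at r = 7970 km: μ = v²r = (7.072)² × 7970 = 3.98605×10^5 km³/s².
Semi-major axis of the transfer orbit: a_t = (7970 + 53610)/2 = 30790 km.
The half-period of the transfer ellipse is t = π√(a_t³/μ) = 26884 s.
The target's mean motion on its circular orbit is ω₂ = √(μ/r₂³) = 5.0863×10^-5 rad/s.
Angle swept by the target during transfer: ω₂·t = 1.3674 rad = 78.346°.
Arrival is 180° from departure on the ellipse, so φ = 180° − 78.346° = 101.7°.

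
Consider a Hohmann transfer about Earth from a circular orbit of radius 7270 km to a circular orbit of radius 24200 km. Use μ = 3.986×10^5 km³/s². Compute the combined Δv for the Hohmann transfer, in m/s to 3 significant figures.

Δv = 3080 m/s

Transfer-ellipse semi-major axis a_t = (r₁ + r₂)/2 = (7270 + 24200)/2 = 15735 km.
At r₁ the circular-orbit speed is v₁ = √(μ/r₁) = 7.405 km/s.
Transfer-orbit speed at r₁ (v² = μ(2/r − 1/a)): v_p = √[μ(2/r₁ − 1/a_t)] = 9.183 km/s.
First burn Δv₁ = |v_p − v₁| = 1.778 km/s.
Circular speed at r₂: v₂ = √(μ/r₂) = 4.0585 km/s.
Transfer-orbit speed at r₂: v_a = √[μ(2/r₂ − 1/a_t)] = 2.7586 km/s.
Second burn Δv₂ = |v₂ − v_a| = 1.300 km/s.
Δv = Δv₁ + Δv₂ = 1.778 + 1.300 = 3.078 km/s.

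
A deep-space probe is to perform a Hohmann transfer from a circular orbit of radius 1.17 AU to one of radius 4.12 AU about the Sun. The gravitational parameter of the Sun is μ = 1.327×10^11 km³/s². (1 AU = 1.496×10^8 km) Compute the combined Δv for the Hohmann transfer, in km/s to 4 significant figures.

In km: r₁ = 1.17 × 1.496×10^8 = 1.75032×10^8 km; r₂ = 4.12 × 1.496×10^8 = 6.16352×10^8 km.
The Hohmann ellipse has a_t = (r₁ + r₂)/2 = 3.95692×10^8 km.
Circular speed at r₁: v₁ = √(μ/r₁) = √(1.327×10^11/1.75032×10^8) = 27.53 km/s.
On the transfer ellipse at r₁, vis-viva gives v_p = √[μ(2/r₁ − 1/a_t)] = 34.36 km/s.
First burn Δv₁ = |v_p − v₁| = 6.830 km/s.
Circular speed at r₂: v₂ = √(μ/r₂) = 14.673 km/s.
Transfer-orbit speed at r₂: v_a = √[μ(2/r₂ − 1/a_t)] = 9.7589 km/s.
Second burn Δv₂ = |v₂ − v_a| = 4.914 km/s.
Total Δv = Δv₁ + Δv₂ = 11.74 km/s.

Δv = 11.74 km/s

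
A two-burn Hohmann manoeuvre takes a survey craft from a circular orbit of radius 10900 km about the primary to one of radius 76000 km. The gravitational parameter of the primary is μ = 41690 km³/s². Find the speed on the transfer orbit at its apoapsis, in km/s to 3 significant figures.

v = 0.371 km/s

Transfer-ellipse semi-major axis a_t = (r₁ + r₂)/2 = (10900 + 76000)/2 = 43450 km.
The apoapsis of the transfer ellipse is at r = 76000 km.
Applying v² = μ(2/r − 1/a_t): v = 0.3710 km/s.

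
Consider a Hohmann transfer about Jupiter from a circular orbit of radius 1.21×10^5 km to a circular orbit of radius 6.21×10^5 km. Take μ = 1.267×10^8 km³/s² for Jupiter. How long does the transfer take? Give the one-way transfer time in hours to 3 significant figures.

Transfer-ellipse semi-major axis a_t = (r₁ + r₂)/2 = (1.210×10^5 + 6.210×10^5)/2 = 3.710×10^5 km.
Half the transfer-orbit period gives t = π√(a_t³/μ) = 63070 s.
Converting: 63070 s ÷ 3600 s/hour = 17.5 hours.

t = 17.5 hours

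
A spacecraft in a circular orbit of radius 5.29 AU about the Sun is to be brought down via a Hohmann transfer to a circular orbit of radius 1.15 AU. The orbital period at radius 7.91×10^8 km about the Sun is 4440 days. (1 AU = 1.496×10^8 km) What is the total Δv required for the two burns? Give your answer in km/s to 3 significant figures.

From Kepler's third law T² = 4π²r³/μ at r = 7.91×10^8 km, T = 4440 days = 4440 × 86400 s = 3.83616×10^8 s: μ = 4π²r³/T² = 1.32769×10^11 km³/s².
In km: r₁ = 5.29 × 1.496×10^8 = 7.91384×10^8 km; r₂ = 1.15 × 1.496×10^8 = 1.7204×10^8 km.
The Hohmann ellipse has a_t = (r₁ + r₂)/2 = 4.81712×10^8 km.
At r₁ the circular-orbit speed is v₁ = √(μ/r₁) = 12.953 km/s.
On the transfer ellipse at r₁, vis-viva gives v_a = √[μ(2/r₁ − 1/a_t)] = 7.7406 km/s.
First burn Δv₁ = |v_a − v₁| = 5.212 km/s.
Circular speed at r₂: v₂ = √(μ/r₂) = 27.780 km/s.
Transfer-orbit speed at r₂: v_p = √[μ(2/r₂ − 1/a_t)] = 35.607 km/s.
Second burn Δv₂ = |v₂ − v_p| = 7.827 km/s.
Total Δv = Δv₁ + Δv₂ = 13.04 km/s.

Δv = 13.0 km/s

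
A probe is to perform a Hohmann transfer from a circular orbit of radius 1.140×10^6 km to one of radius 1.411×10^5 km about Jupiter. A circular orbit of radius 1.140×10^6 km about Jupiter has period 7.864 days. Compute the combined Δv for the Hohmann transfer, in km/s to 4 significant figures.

From Kepler's third law T² = 4π²r³/μ at r = 1.140×10^6 km, T = 7.864 days = 7.864 × 86400 s = 6.794496×10^5 s: μ = 4π²r³/T² = 1.26695×10^8 km³/s².
Transfer-ellipse semi-major axis a_t = (r₁ + r₂)/2 = (1.140×10^6 + 1.411×10^5)/2 = 6.4055×10^5 km.
Circular speed at r₁: v₁ = √(μ/r₁) = √(1.26695×10^8/1.140×10^6) = 10.542 km/s.
On the transfer ellipse at r₁, v² = μ(2/r − 1/a) gives v_a = √[μ(2/r₁ − 1/a_t)] = 4.9478 km/s.
First burn Δv₁ = |v_a − v₁| = 5.594 km/s.
At r₂, v₂ = √(μ/r₂) = 29.97 km/s.
Transfer-orbit speed at r₂: v_p = √[μ(2/r₂ − 1/a_t)] = 39.98 km/s.
Second burn Δv₂ = |v₂ − v_p| = 10.01 km/s.
Total Δv = Δv₁ + Δv₂ = 15.60 km/s.

Δv = 15.60 km/s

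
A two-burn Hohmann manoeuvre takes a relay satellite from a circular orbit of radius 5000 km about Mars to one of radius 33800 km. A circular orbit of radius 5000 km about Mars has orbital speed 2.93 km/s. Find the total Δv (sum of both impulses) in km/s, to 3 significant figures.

From the circular-orbit relation v² = μ/r at r = 5000 km: μ = v²r = (2.93)² × 5000 = 42924.5 km³/s².
Transfer-ellipse semi-major axis a_t = (r₁ + r₂)/2 = (5000 + 33800)/2 = 19400 km.
Circular speed at r₁: v₁ = √(μ/r₁) = √(42924.5/5000) = 2.9300 km/s.
Transfer-orbit speed at r₁ (vis-viva): v_p = √[μ(2/r₁ − 1/a_t)] = 3.8675 km/s.
First burn Δv₁ = |v_p − v₁| = 0.9375 km/s.
At r₂, v₂ = √(μ/r₂) = 1.1269 km/s.
Transfer-orbit speed at r₂: v_a = √[μ(2/r₂ − 1/a_t)] = 0.57211 km/s.
Second burn Δv₂ = |v₂ − v_a| = 0.5548 km/s.
Δv = Δv₁ + Δv₂ = 0.9375 + 0.5548 = 1.492 km/s.

Δv = 1.49 km/s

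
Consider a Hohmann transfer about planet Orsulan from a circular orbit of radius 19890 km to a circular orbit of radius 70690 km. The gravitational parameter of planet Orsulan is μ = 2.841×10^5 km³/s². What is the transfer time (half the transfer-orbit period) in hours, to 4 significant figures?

Semi-major axis of the transfer orbit: a_t = (19890 + 70690)/2 = 45290 km.
By Kepler's third law the transfer-orbit period is T = 2π√(a_t³/μ), so t = T/2 = 56810 s.
Converting: 56810 s ÷ 3600 s/hour = 15.78 hours.

t = 15.78 hours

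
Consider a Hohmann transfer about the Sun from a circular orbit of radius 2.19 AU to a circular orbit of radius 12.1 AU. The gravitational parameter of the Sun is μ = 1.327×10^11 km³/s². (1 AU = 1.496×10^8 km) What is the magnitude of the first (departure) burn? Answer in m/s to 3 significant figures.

In km: r₁ = 2.19 × 1.496×10^8 = 3.27624×10^8 km; r₂ = 12.1 × 1.496×10^8 = 1.81016×10^9 km.
Transfer-ellipse semi-major axis a_t = (r₁ + r₂)/2 = (3.27624×10^8 + 1.81016×10^9)/2 = 1.068892×10^9 km.
Circular speed at r = 3.27624×10^8 km: v_c = √(μ/r) = 20.1255 km/s.
Transfer-orbit speed at the same r (vis-viva, a = a_t): v_t = √[μ(2/r − 1/a_t)] = 26.1902 km/s.
Δv₁ = |v_t − v_c| = |26.1902 − 20.1255| = 6.065 km/s.

Δv₁ = 6060 m/s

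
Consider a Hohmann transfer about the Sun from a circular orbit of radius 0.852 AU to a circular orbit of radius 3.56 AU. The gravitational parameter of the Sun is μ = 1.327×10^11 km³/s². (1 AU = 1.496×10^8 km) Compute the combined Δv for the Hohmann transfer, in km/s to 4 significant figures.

Δv = 14.70 km/s

In km: r₁ = 0.852 × 1.496×10^8 = 1.274592×10^8 km; r₂ = 3.56 × 1.496×10^8 = 5.32576×10^8 km.
Transfer-ellipse semi-major axis a_t = (r₁ + r₂)/2 = (1.274592×10^8 + 5.32576×10^8)/2 = 3.300176×10^8 km.
Circular speed at r₁: v₁ = √(μ/r₁) = √(1.327×10^11/1.274592×10^8) = 32.266 km/s.
On the transfer ellipse at r₁, v² = μ(2/r − 1/a) gives v_p = √[μ(2/r₁ − 1/a_t)] = 40.989 km/s.
First burn Δv₁ = |v_p − v₁| = 8.723 km/s.
Circular speed at r₂: v₂ = √(μ/r₂) = 15.785 km/s.
Transfer-orbit speed at r₂: v_a = √[μ(2/r₂ − 1/a_t)] = 9.8098 km/s.
Second burn Δv₂ = |v₂ − v_a| = 5.975 km/s.
Total Δv = Δv₁ + Δv₂ = 14.70 km/s.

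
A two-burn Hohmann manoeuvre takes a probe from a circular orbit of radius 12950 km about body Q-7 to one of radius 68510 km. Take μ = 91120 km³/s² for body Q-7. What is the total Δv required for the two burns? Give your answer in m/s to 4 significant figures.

Δv = 1291 m/s

The Hohmann ellipse has a_t = (r₁ + r₂)/2 = 40730 km.
Circular speed at r₁: v₁ = √(μ/r₁) = √(91120/12950) = 2.6526 km/s.
Transfer-orbit speed at r₁ (vis-viva): v_p = √[μ(2/r₁ − 1/a_t)] = 3.4403 km/s.
First burn Δv₁ = |v_p − v₁| = 0.7877 km/s.
At r₂, v₂ = √(μ/r₂) = 1.1533 km/s.
Transfer-orbit speed at r₂: v_a = √[μ(2/r₂ − 1/a_t)] = 0.65029 km/s.
Second burn Δv₂ = |v₂ − v_a| = 0.5030 km/s.
Total Δv = Δv₁ + Δv₂ = 1.291 km/s.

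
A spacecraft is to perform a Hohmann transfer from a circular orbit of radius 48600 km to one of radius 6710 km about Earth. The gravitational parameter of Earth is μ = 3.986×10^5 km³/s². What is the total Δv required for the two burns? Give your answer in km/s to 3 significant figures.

The Hohmann ellipse has a_t = (r₁ + r₂)/2 = 27655 km.
Circular speed at r₁: v₁ = √(μ/r₁) = √(3.986×10^5/48600) = 2.864 km/s.
On the transfer ellipse at r₁, vis-viva equation gives v_a = √[μ(2/r₁ − 1/a_t)] = 1.411 km/s.
First burn Δv₁ = |v_a − v₁| = 1.453 km/s.
At r₂, v₂ = √(μ/r₂) = 7.7074 km/s.
Transfer-orbit speed at r₂: v_p = √[μ(2/r₂ − 1/a_t)] = 10.217 km/s.
Second burn Δv₂ = |v₂ − v_p| = 2.510 km/s.
Total Δv = Δv₁ + Δv₂ = 3.963 km/s.

Δv = 3.96 km/s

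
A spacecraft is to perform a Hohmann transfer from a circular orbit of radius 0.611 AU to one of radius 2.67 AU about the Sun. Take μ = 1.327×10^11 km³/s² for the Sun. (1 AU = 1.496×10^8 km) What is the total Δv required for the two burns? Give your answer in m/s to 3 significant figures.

In km: r₁ = 0.611 × 1.496×10^8 = 9.14056×10^7 km; r₂ = 2.67 × 1.496×10^8 = 3.99432×10^8 km.
The Hohmann ellipse has a_t = (r₁ + r₂)/2 = 2.454188×10^8 km.
Circular speed at r₁: v₁ = √(μ/r₁) = √(1.327×10^11/9.14056×10^7) = 38.10 km/s.
On the transfer ellipse at r₁, vis-viva gives v_p = √[μ(2/r₁ − 1/a_t)] = 48.61 km/s.
First burn Δv₁ = |v_p − v₁| = 10.51 km/s.
At r₂, v₂ = √(μ/r₂) = 18.227 km/s.
Transfer-orbit speed at r₂: v_a = √[μ(2/r₂ − 1/a_t)] = 11.124 km/s.
Second burn Δv₂ = |v₂ − v_a| = 7.103 km/s.
Δv = Δv₁ + Δv₂ = 10.51 + 7.103 = 17.61 km/s.

Δv = 17600 m/s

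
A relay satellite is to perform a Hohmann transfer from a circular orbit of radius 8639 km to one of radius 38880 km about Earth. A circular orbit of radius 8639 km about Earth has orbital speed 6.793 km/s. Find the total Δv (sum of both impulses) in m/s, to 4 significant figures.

Δv = 3168 m/s

From the circular-orbit relation v² = μ/r at r = 8639 km: μ = v²r = (6.793)² × 8639 = 3.98645×10^5 km³/s².
The Hohmann ellipse has a_t = (r₁ + r₂)/2 = 23759.5 km.
Circular speed at r₁: v₁ = √(μ/r₁) = √(3.98645×10^5/8639) = 6.793 km/s.
On the transfer ellipse at r₁, vis-viva equation gives v_p = √[μ(2/r₁ − 1/a_t)] = 8.690 km/s.
First burn Δv₁ = |v_p − v₁| = 1.897 km/s.
Circular speed at r₂: v₂ = √(μ/r₂) = 3.202 km/s.
Transfer-orbit speed at r₂: v_a = √[μ(2/r₂ − 1/a_t)] = 1.931 km/s.
Second burn Δv₂ = |v₂ − v_a| = 1.271 km/s.
Δv = Δv₁ + Δv₂ = 1.897 + 1.271 = 3.168 km/s.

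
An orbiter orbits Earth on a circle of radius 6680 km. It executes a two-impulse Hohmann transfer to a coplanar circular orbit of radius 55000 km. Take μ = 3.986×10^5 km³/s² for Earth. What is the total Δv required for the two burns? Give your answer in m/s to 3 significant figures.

Δv = 4030 m/s

Transfer-ellipse semi-major axis a_t = (r₁ + r₂)/2 = (6680 + 55000)/2 = 30840 km.
Circular speed at r₁: v₁ = √(μ/r₁) = √(3.986×10^5/6680) = 7.7247 km/s.
Transfer-orbit speed at r₁ (v² = μ(2/r − 1/a)): v_p = √[μ(2/r₁ − 1/a_t)] = 10.316 km/s.
First burn Δv₁ = |v_p − v₁| = 2.591 km/s.
Circular speed at r₂: v₂ = √(μ/r₂) = 2.692 km/s.
Transfer-orbit speed at r₂: v_a = √[μ(2/r₂ − 1/a_t)] = 1.253 km/s.
Second burn Δv₂ = |v₂ − v_a| = 1.439 km/s.
Total Δv = Δv₁ + Δv₂ = 4.030 km/s.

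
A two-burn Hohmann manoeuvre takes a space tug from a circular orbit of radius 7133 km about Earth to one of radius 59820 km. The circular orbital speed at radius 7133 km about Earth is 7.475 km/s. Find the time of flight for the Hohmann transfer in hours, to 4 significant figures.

t = 8.467 hours

From the circular-orbit relation v² = μ/r at r = 7133 km: μ = v²r = (7.475)² × 7133 = 3.98561×10^5 km³/s².
The Hohmann ellipse has a_t = (r₁ + r₂)/2 = 33476.5 km.
Transfer time t = π√(a_t³/μ) = π√((33476.5)³ / 3.98561×10^5) = 30480 s.
Converting: 30480 s ÷ 3600 s/hour = 8.467 hours.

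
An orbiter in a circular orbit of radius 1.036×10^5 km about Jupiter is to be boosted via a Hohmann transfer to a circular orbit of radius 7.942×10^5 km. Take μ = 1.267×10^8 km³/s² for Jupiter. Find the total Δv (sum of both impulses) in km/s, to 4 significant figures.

Δv = 18.11 km/s

The Hohmann ellipse has a_t = (r₁ + r₂)/2 = 4.489×10^5 km.
At r₁ the circular-orbit speed is v₁ = √(μ/r₁) = 34.971 km/s.
On the transfer ellipse at r₁, vis-viva gives v_p = √[μ(2/r₁ − 1/a_t)] = 46.516 km/s.
First burn Δv₁ = |v_p − v₁| = 11.545 km/s.
Circular speed at r₂: v₂ = √(μ/r₂) = 12.6306 km/s.
Transfer-orbit speed at r₂: v_a = √[μ(2/r₂ − 1/a_t)] = 6.06776 km/s.
Second burn Δv₂ = |v₂ − v_a| = 6.5628 km/s.
Total Δv = Δv₁ + Δv₂ = 18.11 km/s.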